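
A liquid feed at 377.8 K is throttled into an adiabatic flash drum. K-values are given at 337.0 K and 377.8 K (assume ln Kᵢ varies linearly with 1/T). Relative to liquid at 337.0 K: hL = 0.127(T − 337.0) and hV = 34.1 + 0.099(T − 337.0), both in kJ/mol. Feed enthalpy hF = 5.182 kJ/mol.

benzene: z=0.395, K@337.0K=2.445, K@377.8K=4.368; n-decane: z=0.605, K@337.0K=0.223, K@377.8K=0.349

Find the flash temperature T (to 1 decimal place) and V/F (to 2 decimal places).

T = 340.9 K, V/F = 0.14

Adiabatic flash: solve Rachford–Rice at each trial T, then check hF = ψ·hV(T) + (1−ψ)·hL(T).
  T = 337.0 K: K = (2.445, 0.223), RR gives ψ = 0.090, H_out = 3.058 kJ/mol
  T = 377.8 K: K = (4.368, 0.349), RR gives ψ = 0.427, H_out = 19.259 kJ/mol
  T = 357.4 K: K = (3.323, 0.283), RR gives ψ = 0.290, H_out = 12.317 kJ/mol
  T = 347.2 K: K = (2.863, 0.252), RR gives ψ = 0.203, H_out = 8.169 kJ/mol
  T = 342.1 K: K = (2.649, 0.237), RR gives ψ = 0.151, H_out = 5.773 kJ/mol
  T = 339.6 K: K = (2.548, 0.230), RR gives ψ = 0.122, H_out = 4.489 kJ/mol
  T = 340.9 K: K = (2.600, 0.234), RR gives ψ = 0.137, H_out = 5.167 kJ/mol
Linear interpolation between T = 340.9 (H_out = 5.167) and T = 342.1 (H_out = 5.773) on hF = 5.182 gives T ≈ 340.9 K, at which ψ = 0.14.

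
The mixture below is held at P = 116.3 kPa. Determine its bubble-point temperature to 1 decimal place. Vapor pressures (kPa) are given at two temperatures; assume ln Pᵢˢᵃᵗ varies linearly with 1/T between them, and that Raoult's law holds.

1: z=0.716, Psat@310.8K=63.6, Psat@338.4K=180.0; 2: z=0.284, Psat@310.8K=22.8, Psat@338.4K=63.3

T = 331.8 K

Bubble-point temperature: ΣzᵢPᵢˢᵃᵗ(T) = P. Interpolate ln Pᵢˢᵃᵗ = aᵢ + bᵢ/T.
  T = 310.8 K: ΣzᵢPᵢˢᵃᵗ = 52.01 kPa
  T = 338.4 K: ΣzᵢPᵢˢᵃᵗ = 146.86 kPa
  T = 324.6 K: ΣzᵢPᵢˢᵃᵗ = 89.35 kPa
  T = 331.5 K: ΣzᵢPᵢˢᵃᵗ = 115.14 kPa
  T = 334.9 K: ΣzᵢPᵢˢᵃᵗ = 129.97 kPa
  T = 333.2 K: ΣzᵢPᵢˢᵃᵗ = 122.37 kPa
Interpolating between 331.5 K and 333.2 K gives T ≈ 331.8 K.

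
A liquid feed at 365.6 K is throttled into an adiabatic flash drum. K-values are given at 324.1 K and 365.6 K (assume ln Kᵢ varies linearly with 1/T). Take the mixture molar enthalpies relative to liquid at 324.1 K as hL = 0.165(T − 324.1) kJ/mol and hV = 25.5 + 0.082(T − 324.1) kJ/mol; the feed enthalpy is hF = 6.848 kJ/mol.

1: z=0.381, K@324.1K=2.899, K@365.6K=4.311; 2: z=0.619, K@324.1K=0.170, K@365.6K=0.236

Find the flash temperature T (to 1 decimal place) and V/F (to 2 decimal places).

T = 336.1 K, V/F = 0.20

Adiabatic flash: solve Rachford–Rice at each trial T, then check hF = ψ·hV(T) + (1−ψ)·hL(T).
  T = 324.1 K: K = (2.899, 0.170), RR gives ψ = 0.133, H_out = 3.393 kJ/mol
  T = 365.6 K: K = (4.311, 0.236), RR gives ψ = 0.312, H_out = 13.723 kJ/mol
  T = 344.9 K: K = (3.579, 0.202), RR gives ψ = 0.238, H_out = 9.083 kJ/mol
  T = 334.5 K: K = (3.232, 0.186), RR gives ψ = 0.191, H_out = 6.414 kJ/mol
  T = 339.7 K: K = (3.404, 0.194), RR gives ψ = 0.215, H_out = 7.785 kJ/mol
  T = 337.1 K: K = (3.317, 0.190), RR gives ψ = 0.203, H_out = 7.109 kJ/mol
  T = 335.8 K: K = (3.274, 0.188), RR gives ψ = 0.197, H_out = 6.764 kJ/mol
Linear interpolation between T = 335.8 (H_out = 6.764) and T = 337.1 (H_out = 7.109) on hF = 6.848 gives T ≈ 336.1 K, at which ψ = 0.20.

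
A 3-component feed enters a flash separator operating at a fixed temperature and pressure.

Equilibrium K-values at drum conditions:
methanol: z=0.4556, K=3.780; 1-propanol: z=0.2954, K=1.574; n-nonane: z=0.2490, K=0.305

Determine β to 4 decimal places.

β = 0.9095

Rachford–Rice: g(β) = Σ zᵢ(Kᵢ−1)/(1+β(Kᵢ−1)) = 0.
Feasibility: ΣzᵢKᵢ = 2.2631, Σzᵢ/Kᵢ = 1.1246 — both > 1, two phases present.
Iterate (Newton) starting at β = 0.5:
  β = 0.5000: g = 0.39647, g' = -0.9577 → β = 0.9140
  β = 0.9140: g = -0.00551, g' = -1.2266 → β = 0.9095
Converged at β = 0.9095.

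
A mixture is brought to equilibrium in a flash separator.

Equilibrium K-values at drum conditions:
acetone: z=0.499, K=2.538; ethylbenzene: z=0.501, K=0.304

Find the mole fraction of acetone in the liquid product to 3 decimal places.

Material balance + equilibrium reduce to Σ zᵢ(Kᵢ−1)/(1+β(Kᵢ−1)) = 0.
Feasibility: ΣzᵢKᵢ = 1.419, Σzᵢ/Kᵢ = 1.845 — both > 1, two phases present.
Newton–Raphson from β = 0.5:
  β = 0.500: g = -0.1010, g' = -0.948 → β = 0.394
  β = 0.394: g = -0.0021, g' = -0.918 → β = 0.391
Converged at β = 0.391.
Compositions from xᵢ = zᵢ/(1+β(Kᵢ−1)), yᵢ = Kᵢxᵢ:
  acetone: x = 0.312, y = 0.791
  ethylbenzene: x = 0.688, y = 0.209

x_acetone = 0.312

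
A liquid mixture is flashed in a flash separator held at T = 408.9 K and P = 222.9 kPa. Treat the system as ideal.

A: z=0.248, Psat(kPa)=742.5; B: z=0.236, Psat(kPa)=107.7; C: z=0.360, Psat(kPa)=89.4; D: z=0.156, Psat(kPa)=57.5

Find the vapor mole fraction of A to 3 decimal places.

y_A = 0.685

Raoult's law: Kᵢ = Pᵢˢᵃᵗ/P = Pᵢˢᵃᵗ/222.9.
  K_A = 742.5/222.9 = 3.33109, K_B = 107.7/222.9 = 0.48318, K_C = 89.4/222.9 = 0.40108, K_D = 57.5/222.9 = 0.25796
Iterate (Newton) starting at V/F = 0.58:
  V/F = 0.580: g = -0.4620, g' = -0.940 → V/F = 0.089
  V/F = 0.089: g = -0.0002, g' = -1.238 → V/F = 0.088
Converged at V/F = 0.088.
Compositions from xᵢ = zᵢ/(1+V/F(Kᵢ−1)), yᵢ = Kᵢxᵢ:
  A: x = 0.206, y = 0.685
  B: x = 0.247, y = 0.119
  C: x = 0.380, y = 0.152
  D: x = 0.167, y = 0.043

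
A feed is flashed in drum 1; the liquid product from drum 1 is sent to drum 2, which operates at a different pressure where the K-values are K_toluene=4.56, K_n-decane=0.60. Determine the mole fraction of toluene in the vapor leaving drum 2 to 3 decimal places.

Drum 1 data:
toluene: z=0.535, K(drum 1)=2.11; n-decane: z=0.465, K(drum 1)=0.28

y_toluene (drum 2) = 0.461

Drum 1:
Rachford–Rice: g(ψ₁) = Σ zᵢ(Kᵢ−1)/(1+ψ₁(Kᵢ−1)) = 0.
g(0) = ΣzᵢKᵢ − 1 = 0.259 and g(1) = 1 − Σzᵢ/Kᵢ = -0.914, so a root lies in (0, 1).
Binary case is linear: z₁(K₁−1)(1+ψ₁(K₂−1)) + z₂(K₂−1)(1+ψ₁(K₁−1)) = 0
⇒ ψ₁ = [z₁(K₁−1)+z₂(K₂−1)] / [−(K₁−1)(K₂−1)] = 0.2591/0.7992 = 0.324
Drum-1 compositions:
  toluene: x = 0.393, y = 0.830
  n-decane: x = 0.607, y = 0.170
Drum-2 feed = drum-1 liquid: z₂ = (0.3934, 0.6066).
Drum 2:
Material balance + equilibrium reduce to Σ zᵢ(Kᵢ−1)/(1+ψ₂(Kᵢ−1)) = 0.
g(0) = ΣzᵢKᵢ − 1 = 1.158 and g(1) = 1 − Σzᵢ/Kᵢ = -0.097, so a root lies in (0, 1).
Newton–Raphson from ψ₂ = 0.5:
  ψ₂ = 0.500: g = 0.2006, g' = -0.797 → ψ₂ = 0.752
  ψ₂ = 0.752: g = 0.0341, g' = -0.567 → ψ₂ = 0.812
  ψ₂ = 0.812: g = 0.0008, g' = -0.542 → ψ₂ = 0.813
Converged at ψ₂ = 0.813.
  toluene: x = 0.101, y = 0.461
  n-decane: x = 0.899, y = 0.539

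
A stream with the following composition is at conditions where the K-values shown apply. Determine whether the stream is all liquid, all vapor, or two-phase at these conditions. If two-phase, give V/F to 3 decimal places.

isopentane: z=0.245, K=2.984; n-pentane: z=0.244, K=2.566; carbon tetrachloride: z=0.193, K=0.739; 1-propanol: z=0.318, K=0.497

two-phase, V/F = 0.851

ΣzᵢKᵢ = 1.658; Σzᵢ/Kᵢ = 1.078.
Both exceed 1, so a two-phase solution exists.
Rachford–Rice: g(ψ) = Σ zᵢ(Kᵢ−1)/(1+ψ(Kᵢ−1)) = 0.
Newton–Raphson from ψ = 0.64:
  ψ = 0.640: g = 0.1086, g' = -0.530 → ψ = 0.845
  ψ = 0.845: g = 0.0034, g' = -0.510 → ψ = 0.851
Converged at ψ = 0.851.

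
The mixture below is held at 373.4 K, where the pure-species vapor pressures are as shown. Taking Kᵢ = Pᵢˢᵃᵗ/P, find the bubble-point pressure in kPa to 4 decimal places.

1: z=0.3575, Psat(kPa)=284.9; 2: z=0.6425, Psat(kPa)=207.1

At the bubble point ψ → 0, so ΣzᵢKᵢ = 1 with Kᵢ = Pᵢˢᵃᵗ/P ⇒ P = ΣzᵢPᵢˢᵃᵗ.
P = 0.3575·284.9 + 0.6425·207.1 = 234.9135 kPa

Pbub = 234.9135 kPa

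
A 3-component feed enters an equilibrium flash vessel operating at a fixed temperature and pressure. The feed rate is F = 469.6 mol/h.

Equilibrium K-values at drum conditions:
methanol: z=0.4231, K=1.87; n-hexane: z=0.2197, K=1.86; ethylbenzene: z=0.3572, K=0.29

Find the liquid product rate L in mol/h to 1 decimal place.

L = 238.0 mol/h

Rachford–Rice: g(ψ) = Σ zᵢ(Kᵢ−1)/(1+ψ(Kᵢ−1)) = 0.
Check two-phase: ΣzᵢKᵢ = 1.3034 > 1 and Σzᵢ/Kᵢ = 1.5761 > 1, so g(0) = 0.3034 > 0 and g(1) = -0.5761 < 0.
Newton iteration, ψ⁰ = 0.5:
  ψ = 0.5000: g = -0.00456, g' = -0.6678 → ψ = 0.4932
Converged at ψ = 0.4932.
Then V = ψ·F = 0.4932·469.6 = 231.6 mol/h and L = F − V = 238.0 mol/h.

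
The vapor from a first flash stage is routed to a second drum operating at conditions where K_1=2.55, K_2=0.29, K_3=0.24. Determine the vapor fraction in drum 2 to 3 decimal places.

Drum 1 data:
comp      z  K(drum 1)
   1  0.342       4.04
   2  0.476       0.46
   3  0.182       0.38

V/F (drum 2) = 0.635

Drum 1:
Iterate (Newton) starting at ψ₁ = 0.5:
  ψ₁ = 0.500: g = -0.1031, g' = -0.905 → ψ₁ = 0.386
  ψ₁ = 0.386: g = 0.0052, g' = -1.011 → ψ₁ = 0.391
Converged at ψ₁ = 0.391.
Drum-1 compositions:
  1: x = 0.156, y = 0.631
  2: x = 0.604, y = 0.278
  3: x = 0.240, y = 0.091
Drum-2 feed = drum-1 vapor: z₂ = (0.6311, 0.2776, 0.0913).
Drum 2:
Newton iteration, ψ₂⁰ = 0.49:
  ψ₂ = 0.490: g = 0.1431, g' = -0.953 → ψ₂ = 0.640
  ψ₂ = 0.640: g = -0.0055, g' = -1.052 → ψ₂ = 0.635
Converged at ψ₂ = 0.635.
  1: x = 0.318, y = 0.811
  2: x = 0.505, y = 0.147
  3: x = 0.176, y = 0.042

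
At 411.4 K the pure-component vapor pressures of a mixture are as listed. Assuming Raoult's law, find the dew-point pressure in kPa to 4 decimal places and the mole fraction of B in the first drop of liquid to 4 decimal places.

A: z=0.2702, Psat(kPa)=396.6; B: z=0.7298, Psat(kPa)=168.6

At the dew point ψ → 1, so Σzᵢ/Kᵢ = 1 with Kᵢ = Pᵢˢᵃᵗ/P ⇒ 1/P = Σzᵢ/Pᵢˢᵃᵗ.
1/P = 0.2702/396.6 + 0.7298/168.6 = 0.0050099 ⇒ P = 199.6056 kPa
xᵢ = zᵢP/Pᵢˢᵃᵗ ⇒ x_B = 0.7298·199.6056/168.6 = 0.8640

Pdew = 199.6056 kPa, x_B = 0.8640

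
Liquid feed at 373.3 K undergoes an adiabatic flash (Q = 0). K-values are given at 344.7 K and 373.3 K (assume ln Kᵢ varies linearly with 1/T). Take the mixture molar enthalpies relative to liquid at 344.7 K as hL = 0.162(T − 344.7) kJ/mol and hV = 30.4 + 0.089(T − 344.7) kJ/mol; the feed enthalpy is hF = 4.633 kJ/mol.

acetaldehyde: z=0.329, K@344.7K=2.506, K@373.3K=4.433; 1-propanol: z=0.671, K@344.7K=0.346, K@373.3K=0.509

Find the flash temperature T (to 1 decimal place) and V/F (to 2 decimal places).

T = 348.7 K, V/F = 0.13

Adiabatic flash: solve Rachford–Rice at each trial T, then check hF = ψ·hV(T) + (1−ψ)·hL(T).
  T = 344.7 K: K = (2.506, 0.346), RR gives ψ = 0.058, H_out = 1.748 kJ/mol
  T = 373.3 K: K = (4.433, 0.509), RR gives ψ = 0.475, H_out = 18.070 kJ/mol
  T = 359.0 K: K = (3.371, 0.423), RR gives ψ = 0.287, H_out = 10.745 kJ/mol
  T = 351.9 K: K = (2.918, 0.384), RR gives ψ = 0.184, H_out = 6.661 kJ/mol
  T = 348.3 K: K = (2.706, 0.364), RR gives ψ = 0.124, H_out = 4.335 kJ/mol
  T = 350.1 K: K = (2.811, 0.374), RR gives ψ = 0.155, H_out = 5.526 kJ/mol
  T = 349.2 K: K = (2.758, 0.369), RR gives ψ = 0.140, H_out = 4.938 kJ/mol
Linear interpolation between T = 348.3 (H_out = 4.335) and T = 349.2 (H_out = 4.938) on hF = 4.633 gives T ≈ 348.7 K, at which ψ = 0.13.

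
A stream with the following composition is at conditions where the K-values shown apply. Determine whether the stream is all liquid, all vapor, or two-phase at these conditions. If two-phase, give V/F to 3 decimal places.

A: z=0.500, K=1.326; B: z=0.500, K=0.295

ΣzᵢKᵢ = 0.810; Σzᵢ/Kᵢ = 2.072.
Since ΣzᵢKᵢ < 1 the mixture is below its bubble point — single liquid phase.

all liquid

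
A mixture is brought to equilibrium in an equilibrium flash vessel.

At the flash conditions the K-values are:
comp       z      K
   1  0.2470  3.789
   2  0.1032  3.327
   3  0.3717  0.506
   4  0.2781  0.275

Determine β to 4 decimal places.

Newton–Raphson from β = 0.5:
  β = 0.5000: g = -0.16143, g' = -0.9741 → β = 0.3343
  β = 0.3343: g = 0.00552, g' = -1.0761 → β = 0.3394
Converged at β = 0.3394.

β = 0.3394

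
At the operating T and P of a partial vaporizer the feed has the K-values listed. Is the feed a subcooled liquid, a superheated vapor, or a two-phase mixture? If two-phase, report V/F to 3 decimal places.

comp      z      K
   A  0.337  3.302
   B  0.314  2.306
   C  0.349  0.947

ΣzᵢKᵢ = 2.167; Σzᵢ/Kᵢ = 0.607.
Since Σzᵢ/Kᵢ < 1 the mixture is above its dew point — single vapor phase.

superheated vapor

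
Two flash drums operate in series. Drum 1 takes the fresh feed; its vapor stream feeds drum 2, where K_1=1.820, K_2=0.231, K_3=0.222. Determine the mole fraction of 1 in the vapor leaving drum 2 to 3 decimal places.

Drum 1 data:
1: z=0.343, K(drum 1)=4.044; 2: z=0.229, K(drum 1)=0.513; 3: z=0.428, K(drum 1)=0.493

Drum 1:
Let ψ₁ = V/F and solve Σ zᵢ(Kᵢ−1)/(1+ψ₁(Kᵢ−1)) = 0.
Feasibility: ΣzᵢKᵢ = 1.716, Σzᵢ/Kᵢ = 1.399 — both > 1, two phases present.
Newton iteration, ψ₁⁰ = 0.5:
  ψ₁ = 0.500: g = -0.0241, g' = -0.792 → ψ₁ = 0.470
Converged at ψ₁ = 0.470.
Drum-1 compositions:
  1: x = 0.141, y = 0.571
  2: x = 0.297, y = 0.152
  3: x = 0.562, y = 0.277
Drum-2 feed = drum-1 vapor: z₂ = (0.5706, 0.1524, 0.2770).
Drum 2:
Material balance + equilibrium reduce to Σ zᵢ(Kᵢ−1)/(1+ψ₂(Kᵢ−1)) = 0.
Check two-phase: ΣzᵢKᵢ = 1.135 > 1 and Σzᵢ/Kᵢ = 2.221 > 1, so g(0) = 0.135 > 0 and g(1) = -1.221 < 0.
Iterate (Newton) starting at ψ₂ = 0.5:
  ψ₂ = 0.500: g = -0.2112, g' = -0.880 → ψ₂ = 0.260
  ψ₂ = 0.260: g = -0.0309, g' = -0.665 → ψ₂ = 0.213
Converged at ψ₂ = 0.213.
  1: x = 0.486, y = 0.884
  2: x = 0.182, y = 0.042
  3: x = 0.332, y = 0.074

y_1 (drum 2) = 0.884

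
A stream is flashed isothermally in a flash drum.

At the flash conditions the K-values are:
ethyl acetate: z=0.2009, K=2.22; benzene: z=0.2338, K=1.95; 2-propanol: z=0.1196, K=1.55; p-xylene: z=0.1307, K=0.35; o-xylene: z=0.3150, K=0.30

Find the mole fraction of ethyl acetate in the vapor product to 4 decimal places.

y_ethyl acetate = 0.3160

Newton–Raphson from β = 0.5:
  β = 0.5000: g = -0.11068, g' = -0.7211 → β = 0.3465
  β = 0.3465: g = -0.00614, g' = -0.6537 → β = 0.3371
Converged at β = 0.3371.
Compositions from xᵢ = zᵢ/(1+β(Kᵢ−1)), yᵢ = Kᵢxᵢ:
  ethyl acetate: x = 0.1424, y = 0.3160
  benzene: x = 0.1771, y = 0.3453
  2-propanol: x = 0.1009, y = 0.1564
  p-xylene: x = 0.1674, y = 0.0586
  o-xylene: x = 0.4123, y = 0.1237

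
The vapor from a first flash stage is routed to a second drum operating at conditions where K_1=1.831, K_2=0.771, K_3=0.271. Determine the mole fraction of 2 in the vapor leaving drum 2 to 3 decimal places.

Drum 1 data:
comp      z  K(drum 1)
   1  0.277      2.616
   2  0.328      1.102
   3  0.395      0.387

y_2 (drum 2) = 0.294

Drum 1:
Material balance + equilibrium reduce to Σ zᵢ(Kᵢ−1)/(1+ψ₁(Kᵢ−1)) = 0.
Check two-phase: ΣzᵢKᵢ = 1.239 > 1 and Σzᵢ/Kᵢ = 1.424 > 1, so g(0) = 0.239 > 0 and g(1) = -0.424 < 0.
Newton iteration, ψ₁⁰ = 0.5:
  ψ₁ = 0.500: g = -0.0697, g' = -0.533 → ψ₁ = 0.369
Converged at ψ₁ = 0.369.
Drum-1 compositions:
  1: x = 0.174, y = 0.454
  2: x = 0.316, y = 0.348
  3: x = 0.510, y = 0.197
Drum-2 feed = drum-1 vapor: z₂ = (0.4542, 0.3484, 0.1975).
Drum 2:
Material balance + equilibrium reduce to Σ zᵢ(Kᵢ−1)/(1+ψ₂(Kᵢ−1)) = 0.
Feasibility: ΣzᵢKᵢ = 1.154, Σzᵢ/Kᵢ = 1.429 — both > 1, two phases present.
Newton–Raphson from ψ₂ = 0.45:
  ψ₂ = 0.450: g = -0.0285, g' = -0.421 → ψ₂ = 0.382
  ψ₂ = 0.382: g = -0.0006, g' = -0.404 → ψ₂ = 0.381
Converged at ψ₂ = 0.381.
  1: x = 0.345, y = 0.632
  2: x = 0.382, y = 0.294
  3: x = 0.273, y = 0.074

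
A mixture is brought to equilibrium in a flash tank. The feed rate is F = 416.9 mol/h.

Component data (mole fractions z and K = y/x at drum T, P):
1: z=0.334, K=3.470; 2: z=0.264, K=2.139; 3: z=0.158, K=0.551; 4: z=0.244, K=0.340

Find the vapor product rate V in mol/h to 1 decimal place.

V = 325.2 mol/h

Material balance + equilibrium reduce to Σ zᵢ(Kᵢ−1)/(1+ψ(Kᵢ−1)) = 0.
Check two-phase: ΣzᵢKᵢ = 1.894 > 1 and Σzᵢ/Kᵢ = 1.224 > 1, so g(0) = 0.894 > 0 and g(1) = -0.224 < 0.
Newton–Raphson from ψ = 0.5:
  ψ = 0.500: g = 0.2289, g' = -0.837 → ψ = 0.774
  ψ = 0.774: g = 0.0056, g' = -0.856 → ψ = 0.780
Converged at ψ = 0.780.
Then V = ψ·F = 0.7800·416.9 = 325.2 mol/h and L = F − V = 91.7 mol/h.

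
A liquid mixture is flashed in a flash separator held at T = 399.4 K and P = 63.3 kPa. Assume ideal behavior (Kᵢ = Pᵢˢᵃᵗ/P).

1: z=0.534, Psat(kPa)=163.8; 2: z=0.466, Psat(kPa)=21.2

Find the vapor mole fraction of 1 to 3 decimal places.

Raoult's law: Kᵢ = Pᵢˢᵃᵗ/P = Pᵢˢᵃᵗ/63.3.
  K_1 = 163.8/63.3 = 2.58768, K_2 = 21.2/63.3 = 0.33491
Material balance + equilibrium reduce to Σ zᵢ(Kᵢ−1)/(1+ψ(Kᵢ−1)) = 0.
Feasibility: ΣzᵢKᵢ = 1.538, Σzᵢ/Kᵢ = 1.598 — both > 1, two phases present.
Newton–Raphson from ψ = 0.5:
  ψ = 0.500: g = 0.0083, g' = -0.881 → ψ = 0.509
Converged at ψ = 0.509.
Compositions from xᵢ = zᵢ/(1+ψ(Kᵢ−1)), yᵢ = Kᵢxᵢ:
  1: x = 0.295, y = 0.764
  2: x = 0.705, y = 0.236

y_1 = 0.764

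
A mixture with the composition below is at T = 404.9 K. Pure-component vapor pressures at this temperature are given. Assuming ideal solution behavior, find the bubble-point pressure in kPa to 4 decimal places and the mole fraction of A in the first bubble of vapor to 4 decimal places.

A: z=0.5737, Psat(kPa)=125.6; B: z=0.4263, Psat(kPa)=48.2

Pbub = 92.6044 kPa, y_A = 0.7781

At the bubble point ψ → 0, so ΣzᵢKᵢ = 1 with Kᵢ = Pᵢˢᵃᵗ/P ⇒ P = ΣzᵢPᵢˢᵃᵗ.
P = 0.5737·125.6 + 0.4263·48.2 = 92.6044 kPa
yᵢ = zᵢPᵢˢᵃᵗ/P ⇒ y_A = 0.5737·125.6/92.6044 = 0.7781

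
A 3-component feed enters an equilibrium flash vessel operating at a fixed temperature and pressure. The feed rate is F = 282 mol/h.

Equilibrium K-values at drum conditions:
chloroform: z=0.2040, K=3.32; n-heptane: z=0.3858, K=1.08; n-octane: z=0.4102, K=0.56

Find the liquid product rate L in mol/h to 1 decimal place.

Rachford–Rice: g(V/F) = Σ zᵢ(Kᵢ−1)/(1+V/F(Kᵢ−1)) = 0.
Check two-phase: ΣzᵢKᵢ = 1.3237 > 1 and Σzᵢ/Kᵢ = 1.1512 > 1, so g(0) = 0.3237 > 0 and g(1) = -0.1512 < 0.
Newton–Raphson from V/F = 0.5:
  V/F = 0.5000: g = 0.01739, g' = -0.3682 → V/F = 0.5472
  V/F = 0.5472: g = 0.00037, g' = -0.3532 → V/F = 0.5483
Converged at V/F = 0.5483.
Then V = V/F·F = 0.5483·282 = 154.6 mol/h and L = F − V = 127.4 mol/h.

L = 127.4 mol/h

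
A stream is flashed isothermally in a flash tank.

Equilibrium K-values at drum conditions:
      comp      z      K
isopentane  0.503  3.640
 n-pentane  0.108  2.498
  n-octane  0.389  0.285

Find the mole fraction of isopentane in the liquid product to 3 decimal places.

x_isopentane = 0.178

Iterate (Newton) starting at ψ = 0.5:
  ψ = 0.500: g = 0.2320, g' = -1.212 → ψ = 0.691
Converged at ψ = 0.691.
Compositions from xᵢ = zᵢ/(1+ψ(Kᵢ−1)), yᵢ = Kᵢxᵢ:
  isopentane: x = 0.178, y = 0.648
  n-pentane: x = 0.053, y = 0.133
  n-octane: x = 0.769, y = 0.219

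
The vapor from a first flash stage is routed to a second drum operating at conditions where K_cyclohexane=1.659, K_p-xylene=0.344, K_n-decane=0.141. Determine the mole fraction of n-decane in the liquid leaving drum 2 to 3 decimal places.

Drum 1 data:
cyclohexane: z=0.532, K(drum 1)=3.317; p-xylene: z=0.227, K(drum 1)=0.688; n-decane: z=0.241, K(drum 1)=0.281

x_n-decane (drum 2) = 0.206

Drum 1:
Rachford–Rice: g(ψ₁) = Σ zᵢ(Kᵢ−1)/(1+ψ₁(Kᵢ−1)) = 0.
g(0) = ΣzᵢKᵢ − 1 = 0.989 and g(1) = 1 − Σzᵢ/Kᵢ = -0.348, so a root lies in (0, 1).
Iterate (Newton) starting at ψ₁ = 0.5:
  ψ₁ = 0.500: g = 0.2166, g' = -0.948 → ψ₁ = 0.729
  ψ₁ = 0.729: g = 0.0030, g' = -0.982 → ψ₁ = 0.732
Converged at ψ₁ = 0.732.
Drum-1 compositions:
  cyclohexane: x = 0.197, y = 0.655
  p-xylene: x = 0.294, y = 0.202
  n-decane: x = 0.508, y = 0.143
Drum-2 feed = drum-1 vapor: z₂ = (0.6548, 0.2024, 0.1429).
Drum 2:
Newton iteration, ψ₂⁰ = 0.62:
  ψ₂ = 0.620: g = -0.1800, g' = -0.873 → ψ₂ = 0.414
  ψ₂ = 0.414: g = -0.0336, g' = -0.593 → ψ₂ = 0.357
  ψ₂ = 0.357: g = -0.0012, g' = -0.554 → ψ₂ = 0.355
Converged at ψ₂ = 0.355.
  cyclohexane: x = 0.531, y = 0.880
  p-xylene: x = 0.264, y = 0.091
  n-decane: x = 0.206, y = 0.029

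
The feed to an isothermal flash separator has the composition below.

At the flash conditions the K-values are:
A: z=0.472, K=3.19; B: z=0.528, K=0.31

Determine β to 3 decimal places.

β = 0.443

Material balance + equilibrium reduce to Σ zᵢ(Kᵢ−1)/(1+β(Kᵢ−1)) = 0.
Feasibility: ΣzᵢKᵢ = 1.669, Σzᵢ/Kᵢ = 1.851 — both > 1, two phases present.
Binary case is linear: z₁(K₁−1)(1+β(K₂−1)) + z₂(K₂−1)(1+β(K₁−1)) = 0
⇒ β = [z₁(K₁−1)+z₂(K₂−1)] / [−(K₁−1)(K₂−1)] = 0.6694/1.5111 = 0.443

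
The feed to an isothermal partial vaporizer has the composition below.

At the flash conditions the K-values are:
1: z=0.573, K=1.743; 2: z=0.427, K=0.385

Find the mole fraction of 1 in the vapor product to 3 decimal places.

y_1 = 0.789

Newton–Raphson from ψ = 0.6:
  ψ = 0.600: g = -0.1217, g' = -0.557 → ψ = 0.381
  ψ = 0.381: g = -0.0114, g' = -0.468 → ψ = 0.357
Converged at ψ = 0.357.
Compositions from xᵢ = zᵢ/(1+ψ(Kᵢ−1)), yᵢ = Kᵢxᵢ:
  1: x = 0.453, y = 0.789
  2: x = 0.547, y = 0.211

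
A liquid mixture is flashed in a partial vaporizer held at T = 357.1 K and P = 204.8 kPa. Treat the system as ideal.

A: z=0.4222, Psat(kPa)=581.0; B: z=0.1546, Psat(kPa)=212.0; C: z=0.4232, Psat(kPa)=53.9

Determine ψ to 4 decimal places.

Raoult's law: Kᵢ = Pᵢˢᵃᵗ/P = Pᵢˢᵃᵗ/204.8.
  K_A = 581.0/204.8 = 2.836914, K_B = 212.0/204.8 = 1.035156, K_C = 53.9/204.8 = 0.263184
Material balance + equilibrium reduce to Σ zᵢ(Kᵢ−1)/(1+ψ(Kᵢ−1)) = 0.
g(0) = ΣzᵢKᵢ − 1 = 0.4692 and g(1) = 1 − Σzᵢ/Kᵢ = -0.9062, so a root lies in (0, 1).
Newton iteration, ψ⁰ = 0.5:
  ψ = 0.5000: g = -0.08411, g' = -0.9632 → ψ = 0.4127
  ψ = 0.4127: g = -0.00157, g' = -0.9355 → ψ = 0.4110
Converged at ψ = 0.4110.

ψ = 0.4110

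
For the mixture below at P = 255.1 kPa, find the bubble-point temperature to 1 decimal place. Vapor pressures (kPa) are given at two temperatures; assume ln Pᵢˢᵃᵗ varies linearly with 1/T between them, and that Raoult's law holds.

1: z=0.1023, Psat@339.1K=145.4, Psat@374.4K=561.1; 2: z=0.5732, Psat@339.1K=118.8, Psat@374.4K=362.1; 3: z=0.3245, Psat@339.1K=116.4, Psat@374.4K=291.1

T = 362.6 K

Bubble-point temperature: ΣzᵢPᵢˢᵃᵗ(T) = P. Interpolate ln Pᵢˢᵃᵗ = aᵢ + bᵢ/T.
  T = 339.1 K: ΣzᵢPᵢˢᵃᵗ = 120.74 kPa
  T = 374.4 K: ΣzᵢPᵢˢᵃᵗ = 359.42 kPa
  T = 356.8 K: ΣzᵢPᵢˢᵃᵗ = 213.85 kPa
  T = 365.6 K: ΣzᵢPᵢˢᵃᵗ = 278.83 kPa
  T = 361.2 K: ΣzᵢPᵢˢᵃᵗ = 244.55 kPa
  T = 363.4 K: ΣzᵢPᵢˢᵃᵗ = 261.23 kPa
Interpolating between 361.2 K and 363.4 K gives T ≈ 362.6 K.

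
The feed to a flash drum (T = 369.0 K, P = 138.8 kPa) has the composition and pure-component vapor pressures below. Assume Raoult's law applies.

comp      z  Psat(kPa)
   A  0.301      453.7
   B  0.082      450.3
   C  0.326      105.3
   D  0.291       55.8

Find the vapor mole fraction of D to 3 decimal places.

Raoult's law: Kᵢ = Pᵢˢᵃᵗ/P = Pᵢˢᵃᵗ/138.8.
  K_A = 453.7/138.8 = 3.26873, K_B = 450.3/138.8 = 3.24424, K_C = 105.3/138.8 = 0.75865, K_D = 55.8/138.8 = 0.40202
Let ψ = V/F and solve Σ zᵢ(Kᵢ−1)/(1+ψ(Kᵢ−1)) = 0.
g(0) = ΣzᵢKᵢ − 1 = 0.614 and g(1) = 1 − Σzᵢ/Kᵢ = -0.271, so a root lies in (0, 1).
Newton iteration, ψ⁰ = 0.38:
  ψ = 0.380: g = 0.1542, g' = -0.764 → ψ = 0.582
  ψ = 0.582: g = 0.0158, g' = -0.636 → ψ = 0.607
Converged at ψ = 0.607.
Compositions from xᵢ = zᵢ/(1+ψ(Kᵢ−1)), yᵢ = Kᵢxᵢ:
  A: x = 0.127, y = 0.414
  B: x = 0.035, y = 0.113
  C: x = 0.382, y = 0.290
  D: x = 0.457, y = 0.184

y_D = 0.184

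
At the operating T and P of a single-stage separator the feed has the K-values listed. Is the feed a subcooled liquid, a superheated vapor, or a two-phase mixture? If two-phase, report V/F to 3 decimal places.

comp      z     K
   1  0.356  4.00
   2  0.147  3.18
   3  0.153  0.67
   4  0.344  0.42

two-phase, V/F = 0.788

ΣzᵢKᵢ = 2.138; Σzᵢ/Kᵢ = 1.183.
Both exceed 1, so a two-phase solution exists.
Let ψ = V/F and solve Σ zᵢ(Kᵢ−1)/(1+ψ(Kᵢ−1)) = 0.
Newton–Raphson from ψ = 0.5:
  ψ = 0.500: g = 0.2390, g' = -0.926 → ψ = 0.758
  ψ = 0.758: g = 0.0235, g' = -0.796 → ψ = 0.788
Converged at ψ = 0.788.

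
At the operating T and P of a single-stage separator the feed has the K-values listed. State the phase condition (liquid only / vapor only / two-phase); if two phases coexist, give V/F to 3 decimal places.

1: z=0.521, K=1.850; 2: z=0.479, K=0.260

two-phase, V/F = 0.141

ΣzᵢKᵢ = 1.088; Σzᵢ/Kᵢ = 2.124.
Both exceed 1, so a two-phase solution exists.
Rachford–Rice: g(ψ) = Σ zᵢ(Kᵢ−1)/(1+ψ(Kᵢ−1)) = 0.
Binary case is linear: z₁(K₁−1)(1+ψ(K₂−1)) + z₂(K₂−1)(1+ψ(K₁−1)) = 0
⇒ ψ = [z₁(K₁−1)+z₂(K₂−1)] / [−(K₁−1)(K₂−1)] = 0.0884/0.6290 = 0.141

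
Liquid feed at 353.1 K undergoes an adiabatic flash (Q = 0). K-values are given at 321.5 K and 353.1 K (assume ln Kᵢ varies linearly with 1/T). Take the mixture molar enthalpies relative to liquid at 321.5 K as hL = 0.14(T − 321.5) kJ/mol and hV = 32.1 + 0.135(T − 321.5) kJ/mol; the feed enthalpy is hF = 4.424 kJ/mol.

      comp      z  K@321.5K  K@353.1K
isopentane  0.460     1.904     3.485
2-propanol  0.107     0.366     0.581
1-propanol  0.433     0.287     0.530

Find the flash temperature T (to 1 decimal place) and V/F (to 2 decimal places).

Adiabatic flash: solve Rachford–Rice at each trial T, then check hF = ψ·hV(T) + (1−ψ)·hL(T).
  T = 321.5 K: K = (1.904, 0.366, 0.287), RR gives ψ = 0.062, H_out = 1.998 kJ/mol
  T = 353.1 K: K = (3.485, 0.581, 0.530), RR gives ψ = 0.782, H_out = 29.398 kJ/mol
  T = 337.3 K: K = (2.613, 0.466, 0.396), RR gives ψ = 0.444, H_out = 16.420 kJ/mol
  T = 329.4 K: K = (2.239, 0.414, 0.338), RR gives ψ = 0.275, H_out = 9.926 kJ/mol
  T = 325.4 K: K = (2.065, 0.389, 0.312), RR gives ψ = 0.176, H_out = 6.194 kJ/mol
  T = 323.4 K: K = (1.981, 0.377, 0.299), RR gives ψ = 0.120, H_out = 4.128 kJ/mol
Linear interpolation between T = 323.4 (H_out = 4.128) and T = 325.4 (H_out = 6.194) on hF = 4.424 gives T ≈ 323.7 K, at which ψ = 0.13.

T = 323.7 K, V/F = 0.13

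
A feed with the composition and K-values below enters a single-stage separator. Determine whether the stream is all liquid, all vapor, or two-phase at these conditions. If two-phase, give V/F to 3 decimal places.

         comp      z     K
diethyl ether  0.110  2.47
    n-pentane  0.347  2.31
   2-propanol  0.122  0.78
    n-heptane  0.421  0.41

ΣzᵢKᵢ = 1.341; Σzᵢ/Kᵢ = 1.378.
Both exceed 1, so a two-phase solution exists.
Material balance + equilibrium reduce to Σ zᵢ(Kᵢ−1)/(1+ψ(Kᵢ−1)) = 0.
Iterate (Newton) starting at ψ = 0.39:
  ψ = 0.390: g = 0.0517, g' = -0.611 → ψ = 0.475
  ψ = 0.475: g = 0.0006, g' = -0.599 → ψ = 0.476
Converged at ψ = 0.476.

two-phase, V/F = 0.476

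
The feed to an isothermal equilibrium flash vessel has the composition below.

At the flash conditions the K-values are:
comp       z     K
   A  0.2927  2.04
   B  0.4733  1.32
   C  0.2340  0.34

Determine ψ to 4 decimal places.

Let ψ = V/F and solve Σ zᵢ(Kᵢ−1)/(1+ψ(Kᵢ−1)) = 0.
g(0) = ΣzᵢKᵢ − 1 = 0.3014 and g(1) = 1 − Σzᵢ/Kᵢ = -0.1903, so a root lies in (0, 1).
Iterate (Newton) starting at ψ = 0.36:
  ψ = 0.3600: g = 0.15472, g' = -0.3819 → ψ = 0.7651
  ψ = 0.7651: g = -0.02080, g' = -0.5454 → ψ = 0.7270
  ψ = 0.7270: g = -0.00067, g' = -0.5112 → ψ = 0.7257
Converged at ψ = 0.7257.

ψ = 0.7257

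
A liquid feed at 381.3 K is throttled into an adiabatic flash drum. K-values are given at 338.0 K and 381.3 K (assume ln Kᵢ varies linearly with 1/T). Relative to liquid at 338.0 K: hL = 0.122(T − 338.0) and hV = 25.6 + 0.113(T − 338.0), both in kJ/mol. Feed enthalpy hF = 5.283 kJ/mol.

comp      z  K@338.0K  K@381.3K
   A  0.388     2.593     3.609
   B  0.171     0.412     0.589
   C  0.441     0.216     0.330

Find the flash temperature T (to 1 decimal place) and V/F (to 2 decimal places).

T = 343.0 K, V/F = 0.18

Adiabatic flash: solve Rachford–Rice at each trial T, then check hF = ψ·hV(T) + (1−ψ)·hL(T).
  T = 338.0 K: K = (2.593, 0.412, 0.216), RR gives ψ = 0.147, H_out = 3.762 kJ/mol
  T = 381.3 K: K = (3.609, 0.589, 0.330), RR gives ψ = 0.407, H_out = 15.551 kJ/mol
  T = 359.6 K: K = (3.089, 0.498, 0.270), RR gives ψ = 0.286, H_out = 9.909 kJ/mol
  T = 348.8 K: K = (2.838, 0.454, 0.242), RR gives ψ = 0.221, H_out = 6.946 kJ/mol
  T = 343.4 K: K = (2.714, 0.433, 0.229), RR gives ψ = 0.185, H_out = 5.389 kJ/mol
  T = 340.7 K: K = (2.654, 0.422, 0.222), RR gives ψ = 0.166, H_out = 4.586 kJ/mol
  T = 342.0 K: K = (2.683, 0.427, 0.226), RR gives ψ = 0.176, H_out = 4.975 kJ/mol
Linear interpolation between T = 342.0 (H_out = 4.975) and T = 343.4 (H_out = 5.389) on hF = 5.283 gives T ≈ 343.0 K, at which ψ = 0.18.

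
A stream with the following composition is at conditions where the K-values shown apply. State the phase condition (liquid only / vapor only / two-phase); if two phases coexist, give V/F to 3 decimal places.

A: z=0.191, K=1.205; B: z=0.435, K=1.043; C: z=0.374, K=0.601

liquid only

ΣzᵢKᵢ = 0.909; Σzᵢ/Kᵢ = 1.198.
Since ΣzᵢKᵢ < 1 the mixture is below its bubble point — single liquid phase.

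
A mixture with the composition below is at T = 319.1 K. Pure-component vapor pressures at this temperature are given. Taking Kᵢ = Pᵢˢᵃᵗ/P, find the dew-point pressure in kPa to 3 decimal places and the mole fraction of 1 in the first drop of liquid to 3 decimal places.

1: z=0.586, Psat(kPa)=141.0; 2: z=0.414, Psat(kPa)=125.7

Pdew = 134.236 kPa, x_1 = 0.558

At the dew point ψ → 1, so Σzᵢ/Kᵢ = 1 with Kᵢ = Pᵢˢᵃᵗ/P ⇒ 1/P = Σzᵢ/Pᵢˢᵃᵗ.
1/P = 0.586/141.0 + 0.414/125.7 = 0.007450 ⇒ P = 134.236 kPa
xᵢ = zᵢP/Pᵢˢᵃᵗ ⇒ x_1 = 0.586·134.236/141.0 = 0.558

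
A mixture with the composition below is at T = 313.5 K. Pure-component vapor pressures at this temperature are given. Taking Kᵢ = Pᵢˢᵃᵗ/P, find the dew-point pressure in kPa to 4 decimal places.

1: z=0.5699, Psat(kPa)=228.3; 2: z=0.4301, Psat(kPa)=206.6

At the dew point ψ → 1, so Σzᵢ/Kᵢ = 1 with Kᵢ = Pᵢˢᵃᵗ/P ⇒ 1/P = Σzᵢ/Pᵢˢᵃᵗ.
1/P = 0.5699/228.3 + 0.4301/206.6 = 0.0045781 ⇒ P = 218.4323 kPa

Pdew = 218.4323 kPa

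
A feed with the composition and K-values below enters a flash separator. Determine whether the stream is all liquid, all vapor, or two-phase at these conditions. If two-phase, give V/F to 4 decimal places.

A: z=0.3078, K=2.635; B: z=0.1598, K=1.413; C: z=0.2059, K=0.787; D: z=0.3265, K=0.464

two-phase, V/F = 0.5970

ΣzᵢKᵢ = 1.3504; Σzᵢ/Kᵢ = 1.1952.
Both exceed 1, so a two-phase solution exists.
Newton iteration, ψ⁰ = 0.5:
  ψ = 0.5000: g = 0.04343, g' = -0.4546 → ψ = 0.5955
  ψ = 0.5955: g = 0.00066, g' = -0.4434 → ψ = 0.5970
Converged at ψ = 0.5970.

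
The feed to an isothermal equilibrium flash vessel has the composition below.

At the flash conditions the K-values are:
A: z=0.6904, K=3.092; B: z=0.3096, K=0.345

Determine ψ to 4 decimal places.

ψ = 0.9061

Material balance + equilibrium reduce to Σ zᵢ(Kᵢ−1)/(1+ψ(Kᵢ−1)) = 0.
Feasibility: ΣzᵢKᵢ = 2.2415, Σzᵢ/Kᵢ = 1.1207 — both > 1, two phases present.
Newton iteration, ψ⁰ = 0.62:
  ψ = 0.6200: g = 0.28732, g' = -0.9492 → ψ = 0.9227
  ψ = 0.9227: g = -0.01966, g' = -1.2005 → ψ = 0.9063
  ψ = 0.9063: g = -0.00030, g' = -1.1646 → ψ = 0.9061
Converged at ψ = 0.9061.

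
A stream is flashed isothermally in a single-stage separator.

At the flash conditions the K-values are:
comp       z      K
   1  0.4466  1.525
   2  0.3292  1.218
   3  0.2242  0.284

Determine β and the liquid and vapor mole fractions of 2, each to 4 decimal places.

β = 0.5010, x_2 = 0.2968, y_2 = 0.3615

Rachford–Rice: g(β) = Σ zᵢ(Kᵢ−1)/(1+β(Kᵢ−1)) = 0.
Feasibility: ΣzᵢKᵢ = 1.1457, Σzᵢ/Kᵢ = 1.3526 — both > 1, two phases present.
Newton iteration, β⁰ = 0.36:
  β = 0.3600: g = 0.04746, g' = -0.3091 → β = 0.5135
  β = 0.5135: g = -0.00466, g' = -0.3765 → β = 0.5012
  β = 0.5012: g = -0.00004, g' = -0.3695 → β = 0.5010
Converged at β = 0.5010.
Compositions from xᵢ = zᵢ/(1+β(Kᵢ−1)), yᵢ = Kᵢxᵢ:
  1: x = 0.3536, y = 0.5392
  2: x = 0.2968, y = 0.3615
  3: x = 0.3496, y = 0.0993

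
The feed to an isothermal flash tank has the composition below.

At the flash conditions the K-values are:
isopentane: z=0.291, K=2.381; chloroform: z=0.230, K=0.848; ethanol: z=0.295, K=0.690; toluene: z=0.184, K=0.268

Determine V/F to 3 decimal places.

Iterate (Newton) starting at V/F = 0.5:
  V/F = 0.500: g = -0.1208, g' = -0.485 → V/F = 0.251
  V/F = 0.251: g = -0.0022, g' = -0.493 → V/F = 0.247
Converged at V/F = 0.247.

V/F = 0.247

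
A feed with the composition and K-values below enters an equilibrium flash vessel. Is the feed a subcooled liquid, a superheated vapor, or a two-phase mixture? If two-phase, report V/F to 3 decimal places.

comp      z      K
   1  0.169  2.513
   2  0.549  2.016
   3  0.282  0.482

ΣzᵢKᵢ = 1.667; Σzᵢ/Kᵢ = 0.925.
Since Σzᵢ/Kᵢ < 1 the mixture is above its dew point — single vapor phase.

superheated vapor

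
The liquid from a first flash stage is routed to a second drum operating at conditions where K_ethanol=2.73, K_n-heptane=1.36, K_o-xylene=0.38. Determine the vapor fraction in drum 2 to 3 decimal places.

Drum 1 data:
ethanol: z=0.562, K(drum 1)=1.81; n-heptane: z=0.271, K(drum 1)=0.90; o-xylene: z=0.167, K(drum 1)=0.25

V/F (drum 2) = 0.673

Drum 1:
Rachford–Rice: g(ψ₁) = Σ zᵢ(Kᵢ−1)/(1+ψ₁(Kᵢ−1)) = 0.
g(0) = ΣzᵢKᵢ − 1 = 0.303 and g(1) = 1 − Σzᵢ/Kᵢ = -0.280, so a root lies in (0, 1).
Iterate (Newton) starting at ψ₁ = 0.5:
  ψ₁ = 0.500: g = 0.0951, g' = -0.430 → ψ₁ = 0.721
  ψ₁ = 0.721: g = -0.0145, g' = -0.595 → ψ₁ = 0.697
  ψ₁ = 0.697: g = -0.0004, g' = -0.566 → ψ₁ = 0.696
Converged at ψ₁ = 0.696.
Drum-1 compositions:
  ethanol: x = 0.359, y = 0.651
  n-heptane: x = 0.291, y = 0.262
  o-xylene: x = 0.349, y = 0.087
Drum-2 feed = drum-1 liquid: z₂ = (0.3594, 0.2913, 0.3493).
Drum 2:
Let ψ₂ = V/F and solve Σ zᵢ(Kᵢ−1)/(1+ψ₂(Kᵢ−1)) = 0.
g(0) = ΣzᵢKᵢ − 1 = 0.510 and g(1) = 1 − Σzᵢ/Kᵢ = -0.265, so a root lies in (0, 1).
Iterate (Newton) starting at ψ₂ = 0.43:
  ψ₂ = 0.430: g = 0.1520, g' = -0.632 → ψ₂ = 0.671
  ψ₂ = 0.671: g = 0.0015, g' = -0.648 → ψ₂ = 0.673
Converged at ψ₂ = 0.673.
  ethanol: x = 0.166, y = 0.453
  n-heptane: x = 0.234, y = 0.319
  o-xylene: x = 0.599, y = 0.228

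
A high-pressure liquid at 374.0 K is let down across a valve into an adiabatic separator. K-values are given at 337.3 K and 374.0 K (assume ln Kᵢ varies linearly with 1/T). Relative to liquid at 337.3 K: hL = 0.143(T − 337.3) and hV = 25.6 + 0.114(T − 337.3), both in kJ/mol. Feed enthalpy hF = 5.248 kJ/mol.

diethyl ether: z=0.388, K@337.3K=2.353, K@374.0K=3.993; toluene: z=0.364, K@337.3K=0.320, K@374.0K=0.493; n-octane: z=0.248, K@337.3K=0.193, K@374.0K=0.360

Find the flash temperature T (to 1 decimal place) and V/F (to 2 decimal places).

T = 343.9 K, V/F = 0.17

Adiabatic flash: solve Rachford–Rice at each trial T, then check hF = ψ·hV(T) + (1−ψ)·hL(T).
  T = 337.3 K: K = (2.353, 0.320, 0.193), RR gives ψ = 0.078, H_out = 1.994 kJ/mol
  T = 374.0 K: K = (3.993, 0.493, 0.360), RR gives ψ = 0.484, H_out = 17.117 kJ/mol
  T = 355.6 K: K = (3.105, 0.401, 0.268), RR gives ψ = 0.302, H_out = 10.192 kJ/mol
  T = 346.5 K: K = (2.715, 0.360, 0.228), RR gives ψ = 0.202, H_out = 6.429 kJ/mol
  T = 341.9 K: K = (2.530, 0.340, 0.210), RR gives ψ = 0.144, H_out = 4.319 kJ/mol
  T = 344.2 K: K = (2.621, 0.350, 0.219), RR gives ψ = 0.174, H_out = 5.397 kJ/mol
Linear interpolation between T = 341.9 (H_out = 4.319) and T = 344.2 (H_out = 5.397) on hF = 5.248 gives T ≈ 343.9 K, at which ψ = 0.17.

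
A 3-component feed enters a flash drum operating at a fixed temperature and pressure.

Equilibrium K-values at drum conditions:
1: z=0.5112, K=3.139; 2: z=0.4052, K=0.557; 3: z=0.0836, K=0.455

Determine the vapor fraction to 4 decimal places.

Let ψ = V/F and solve Σ zᵢ(Kᵢ−1)/(1+ψ(Kᵢ−1)) = 0.
Check two-phase: ΣzᵢKᵢ = 1.8684 > 1 and Σzᵢ/Kᵢ = 1.0741 > 1, so g(0) = 0.8684 > 0 and g(1) = -0.0741 < 0.
Newton–Raphson from ψ = 0.67:
  ψ = 0.6700: g = 0.12236, g' = -0.6175 → ψ = 0.8682
  ψ = 0.8682: g = 0.00457, g' = -0.5860 → ψ = 0.8760
Converged at ψ = 0.8759.

ψ = 0.8759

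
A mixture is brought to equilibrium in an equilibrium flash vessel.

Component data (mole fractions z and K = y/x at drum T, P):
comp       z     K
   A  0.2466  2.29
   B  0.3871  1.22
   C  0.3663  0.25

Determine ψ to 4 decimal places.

ψ = 0.2200

Rachford–Rice: g(ψ) = Σ zᵢ(Kᵢ−1)/(1+ψ(Kᵢ−1)) = 0.
Check two-phase: ΣzᵢKᵢ = 1.1286 > 1 and Σzᵢ/Kᵢ = 1.8902 > 1, so g(0) = 0.1286 > 0 and g(1) = -0.8902 < 0.
Newton–Raphson from ψ = 0.3:
  ψ = 0.3000: g = -0.04524, g' = -0.5729 → ψ = 0.2210
  ψ = 0.2210: g = -0.00057, g' = -0.5616 → ψ = 0.2200
Converged at ψ = 0.2200.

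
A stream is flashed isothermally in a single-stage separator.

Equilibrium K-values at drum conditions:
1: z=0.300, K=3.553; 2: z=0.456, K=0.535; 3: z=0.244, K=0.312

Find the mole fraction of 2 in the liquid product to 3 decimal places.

Let ψ = V/F and solve Σ zᵢ(Kᵢ−1)/(1+ψ(Kᵢ−1)) = 0.
Check two-phase: ΣzᵢKᵢ = 1.386 > 1 and Σzᵢ/Kᵢ = 1.719 > 1, so g(0) = 0.386 > 0 and g(1) = -0.719 < 0.
Newton–Raphson from ψ = 0.5:
  ψ = 0.500: g = -0.1957, g' = -0.813 → ψ = 0.259
  ψ = 0.259: g = 0.0154, g' = -1.007 → ψ = 0.275
Converged at ψ = 0.275.
Compositions from xᵢ = zᵢ/(1+ψ(Kᵢ−1)), yᵢ = Kᵢxᵢ:
  1: x = 0.176, y = 0.626
  2: x = 0.523, y = 0.280
  3: x = 0.301, y = 0.094

x_2 = 0.523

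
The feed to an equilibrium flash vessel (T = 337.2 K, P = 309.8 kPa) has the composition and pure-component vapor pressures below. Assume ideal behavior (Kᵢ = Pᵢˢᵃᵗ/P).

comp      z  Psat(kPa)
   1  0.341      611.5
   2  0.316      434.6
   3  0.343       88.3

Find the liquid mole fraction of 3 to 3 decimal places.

Raoult's law: Kᵢ = Pᵢˢᵃᵗ/P = Pᵢˢᵃᵗ/309.8.
  K_1 = 611.5/309.8 = 1.97385, K_2 = 434.6/309.8 = 1.40284, K_3 = 88.3/309.8 = 0.28502
Material balance + equilibrium reduce to Σ zᵢ(Kᵢ−1)/(1+V/F(Kᵢ−1)) = 0.
g(0) = ΣzᵢKᵢ − 1 = 0.214 and g(1) = 1 − Σzᵢ/Kᵢ = -0.601, so a root lies in (0, 1).
Iterate (Newton) starting at V/F = 0.65:
  V/F = 0.650: g = -0.1539, g' = -0.765 → V/F = 0.449
  V/F = 0.449: g = -0.0223, g' = -0.574 → V/F = 0.410
  V/F = 0.410: g = -0.0004, g' = -0.554 → V/F = 0.409
Converged at V/F = 0.409.
Compositions from xᵢ = zᵢ/(1+V/F(Kᵢ−1)), yᵢ = Kᵢxᵢ:
  1: x = 0.244, y = 0.481
  2: x = 0.271, y = 0.381
  3: x = 0.485, y = 0.138

x_3 = 0.485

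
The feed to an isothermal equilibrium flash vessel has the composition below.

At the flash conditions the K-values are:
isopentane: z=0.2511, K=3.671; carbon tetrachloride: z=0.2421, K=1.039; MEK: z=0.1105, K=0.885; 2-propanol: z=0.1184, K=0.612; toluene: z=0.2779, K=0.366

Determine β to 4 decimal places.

β = 0.4472

Rachford–Rice: g(β) = Σ zᵢ(Kᵢ−1)/(1+β(Kᵢ−1)) = 0.
g(0) = ΣzᵢKᵢ − 1 = 0.4453 and g(1) = 1 − Σzᵢ/Kᵢ = -0.3790, so a root lies in (0, 1).
Iterate (Newton) starting at β = 0.35:
  β = 0.3500: g = 0.06312, g' = -0.6888 → β = 0.4416
  β = 0.4416: g = 0.00346, g' = -0.6205 → β = 0.4472
Converged at β = 0.4472.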